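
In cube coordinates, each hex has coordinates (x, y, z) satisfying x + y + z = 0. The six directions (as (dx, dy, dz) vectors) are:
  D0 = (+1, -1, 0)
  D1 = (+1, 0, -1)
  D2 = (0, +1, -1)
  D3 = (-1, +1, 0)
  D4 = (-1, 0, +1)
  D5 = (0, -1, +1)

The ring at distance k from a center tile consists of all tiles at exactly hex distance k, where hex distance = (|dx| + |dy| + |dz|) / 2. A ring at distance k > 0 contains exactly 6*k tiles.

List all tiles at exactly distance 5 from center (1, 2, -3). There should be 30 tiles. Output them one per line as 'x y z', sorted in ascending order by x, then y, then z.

Answer: -4 2 2
-4 3 1
-4 4 0
-4 5 -1
-4 6 -2
-4 7 -3
-3 1 2
-3 7 -4
-2 0 2
-2 7 -5
-1 -1 2
-1 7 -6
0 -2 2
0 7 -7
1 -3 2
1 7 -8
2 -3 1
2 6 -8
3 -3 0
3 5 -8
4 -3 -1
4 4 -8
5 -3 -2
5 3 -8
6 -3 -3
6 -2 -4
6 -1 -5
6 0 -6
6 1 -7
6 2 -8

Derivation:
Walk ring at distance 5 from (1, 2, -3):
Start at center + D4*5 = (-4, 2, 2)
  hex 0: (-4, 2, 2)
  hex 1: (-3, 1, 2)
  hex 2: (-2, 0, 2)
  hex 3: (-1, -1, 2)
  hex 4: (0, -2, 2)
  hex 5: (1, -3, 2)
  hex 6: (2, -3, 1)
  hex 7: (3, -3, 0)
  hex 8: (4, -3, -1)
  hex 9: (5, -3, -2)
  hex 10: (6, -3, -3)
  hex 11: (6, -2, -4)
  hex 12: (6, -1, -5)
  hex 13: (6, 0, -6)
  hex 14: (6, 1, -7)
  hex 15: (6, 2, -8)
  hex 16: (5, 3, -8)
  hex 17: (4, 4, -8)
  hex 18: (3, 5, -8)
  hex 19: (2, 6, -8)
  hex 20: (1, 7, -8)
  hex 21: (0, 7, -7)
  hex 22: (-1, 7, -6)
  hex 23: (-2, 7, -5)
  hex 24: (-3, 7, -4)
  hex 25: (-4, 7, -3)
  hex 26: (-4, 6, -2)
  hex 27: (-4, 5, -1)
  hex 28: (-4, 4, 0)
  hex 29: (-4, 3, 1)
Sorted: 30 hexes.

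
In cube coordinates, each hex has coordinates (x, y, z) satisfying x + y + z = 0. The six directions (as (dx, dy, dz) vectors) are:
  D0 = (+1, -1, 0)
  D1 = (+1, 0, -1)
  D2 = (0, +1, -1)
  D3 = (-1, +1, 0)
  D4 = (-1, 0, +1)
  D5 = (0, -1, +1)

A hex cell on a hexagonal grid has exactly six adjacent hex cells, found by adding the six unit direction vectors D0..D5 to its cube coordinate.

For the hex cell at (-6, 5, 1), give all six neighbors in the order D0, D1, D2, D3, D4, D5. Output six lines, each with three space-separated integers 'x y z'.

Answer: -5 4 1
-5 5 0
-6 6 0
-7 6 1
-7 5 2
-6 4 2

Derivation:
Center: (-6, 5, 1). Add each direction:
  D0: (-6, 5, 1) + (1, -1, 0) = (-5, 4, 1)
  D1: (-6, 5, 1) + (1, 0, -1) = (-5, 5, 0)
  D2: (-6, 5, 1) + (0, 1, -1) = (-6, 6, 0)
  D3: (-6, 5, 1) + (-1, 1, 0) = (-7, 6, 1)
  D4: (-6, 5, 1) + (-1, 0, 1) = (-7, 5, 2)
  D5: (-6, 5, 1) + (0, -1, 1) = (-6, 4, 2)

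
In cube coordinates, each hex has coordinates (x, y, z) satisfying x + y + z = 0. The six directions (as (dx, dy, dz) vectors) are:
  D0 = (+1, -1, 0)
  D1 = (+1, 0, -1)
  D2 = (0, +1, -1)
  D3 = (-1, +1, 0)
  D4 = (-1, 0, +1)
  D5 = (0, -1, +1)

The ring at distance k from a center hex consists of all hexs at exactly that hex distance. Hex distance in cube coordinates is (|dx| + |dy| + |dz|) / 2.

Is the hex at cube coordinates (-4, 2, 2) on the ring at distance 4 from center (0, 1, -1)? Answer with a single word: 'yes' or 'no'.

Answer: yes

Derivation:
|px - cx| = |-4 - 0| = 4
|py - cy| = |2 - 1| = 1
|pz - cz| = |2 - (-1)| = 3
distance = (4+1+3)/2 = 8/2 = 4
radius = 4; distance == radius -> yes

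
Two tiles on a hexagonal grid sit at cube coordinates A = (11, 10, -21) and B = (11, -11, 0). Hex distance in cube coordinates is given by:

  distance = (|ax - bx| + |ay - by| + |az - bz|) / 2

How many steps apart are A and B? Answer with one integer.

|ax - bx| = |11 - 11| = 0
|ay - by| = |10 - (-11)| = 21
|az - bz| = |-21 - 0| = 21
distance = (0 + 21 + 21) / 2 = 42 / 2 = 21

Answer: 21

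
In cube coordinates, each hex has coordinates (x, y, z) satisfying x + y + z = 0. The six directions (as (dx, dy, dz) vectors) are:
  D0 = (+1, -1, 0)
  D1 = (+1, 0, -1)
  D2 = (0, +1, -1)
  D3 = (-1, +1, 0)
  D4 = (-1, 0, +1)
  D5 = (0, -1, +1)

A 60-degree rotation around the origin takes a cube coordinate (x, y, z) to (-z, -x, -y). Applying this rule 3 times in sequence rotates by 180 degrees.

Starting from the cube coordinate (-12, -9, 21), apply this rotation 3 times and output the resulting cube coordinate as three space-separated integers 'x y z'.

Start: (-12, -9, 21)
Step 1: (-12, -9, 21) -> (-(21), -(-12), -(-9)) = (-21, 12, 9)
Step 2: (-21, 12, 9) -> (-(9), -(-21), -(12)) = (-9, 21, -12)
Step 3: (-9, 21, -12) -> (-(-12), -(-9), -(21)) = (12, 9, -21)

Answer: 12 9 -21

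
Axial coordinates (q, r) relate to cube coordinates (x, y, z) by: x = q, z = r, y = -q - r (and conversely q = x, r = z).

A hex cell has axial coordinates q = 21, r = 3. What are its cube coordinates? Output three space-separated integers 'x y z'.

x = q = 21
z = r = 3
y = -x - z = -(21) - (3) = -24

Answer: 21 -24 3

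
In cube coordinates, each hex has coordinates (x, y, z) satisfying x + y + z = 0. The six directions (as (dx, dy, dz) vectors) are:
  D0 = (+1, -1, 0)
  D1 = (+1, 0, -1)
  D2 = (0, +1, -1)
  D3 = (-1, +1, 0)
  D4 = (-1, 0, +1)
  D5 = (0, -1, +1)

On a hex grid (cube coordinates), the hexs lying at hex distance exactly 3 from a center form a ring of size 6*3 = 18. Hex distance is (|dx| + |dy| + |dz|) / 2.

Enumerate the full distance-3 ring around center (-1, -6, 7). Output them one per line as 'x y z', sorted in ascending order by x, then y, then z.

Answer: -4 -6 10
-4 -5 9
-4 -4 8
-4 -3 7
-3 -7 10
-3 -3 6
-2 -8 10
-2 -3 5
-1 -9 10
-1 -3 4
0 -9 9
0 -4 4
1 -9 8
1 -5 4
2 -9 7
2 -8 6
2 -7 5
2 -6 4

Derivation:
Walk ring at distance 3 from (-1, -6, 7):
Start at center + D4*3 = (-4, -6, 10)
  hex 0: (-4, -6, 10)
  hex 1: (-3, -7, 10)
  hex 2: (-2, -8, 10)
  hex 3: (-1, -9, 10)
  hex 4: (0, -9, 9)
  hex 5: (1, -9, 8)
  hex 6: (2, -9, 7)
  hex 7: (2, -8, 6)
  hex 8: (2, -7, 5)
  hex 9: (2, -6, 4)
  hex 10: (1, -5, 4)
  hex 11: (0, -4, 4)
  hex 12: (-1, -3, 4)
  hex 13: (-2, -3, 5)
  hex 14: (-3, -3, 6)
  hex 15: (-4, -3, 7)
  hex 16: (-4, -4, 8)
  hex 17: (-4, -5, 9)
Sorted: 18 hexes.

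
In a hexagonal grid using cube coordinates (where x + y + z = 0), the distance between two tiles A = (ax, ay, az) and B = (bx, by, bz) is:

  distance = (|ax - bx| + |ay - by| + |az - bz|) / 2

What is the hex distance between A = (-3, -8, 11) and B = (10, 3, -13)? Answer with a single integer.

Answer: 24

Derivation:
|ax - bx| = |-3 - 10| = 13
|ay - by| = |-8 - 3| = 11
|az - bz| = |11 - (-13)| = 24
distance = (13 + 11 + 24) / 2 = 48 / 2 = 24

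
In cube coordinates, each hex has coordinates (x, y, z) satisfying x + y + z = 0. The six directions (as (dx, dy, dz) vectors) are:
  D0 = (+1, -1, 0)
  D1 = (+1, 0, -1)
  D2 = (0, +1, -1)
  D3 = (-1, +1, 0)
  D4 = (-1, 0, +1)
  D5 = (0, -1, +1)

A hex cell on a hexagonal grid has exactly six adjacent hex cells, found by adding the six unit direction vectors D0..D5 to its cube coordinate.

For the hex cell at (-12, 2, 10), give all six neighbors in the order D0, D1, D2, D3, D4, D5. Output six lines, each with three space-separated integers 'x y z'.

Center: (-12, 2, 10). Add each direction:
  D0: (-12, 2, 10) + (1, -1, 0) = (-11, 1, 10)
  D1: (-12, 2, 10) + (1, 0, -1) = (-11, 2, 9)
  D2: (-12, 2, 10) + (0, 1, -1) = (-12, 3, 9)
  D3: (-12, 2, 10) + (-1, 1, 0) = (-13, 3, 10)
  D4: (-12, 2, 10) + (-1, 0, 1) = (-13, 2, 11)
  D5: (-12, 2, 10) + (0, -1, 1) = (-12, 1, 11)

Answer: -11 1 10
-11 2 9
-12 3 9
-13 3 10
-13 2 11
-12 1 11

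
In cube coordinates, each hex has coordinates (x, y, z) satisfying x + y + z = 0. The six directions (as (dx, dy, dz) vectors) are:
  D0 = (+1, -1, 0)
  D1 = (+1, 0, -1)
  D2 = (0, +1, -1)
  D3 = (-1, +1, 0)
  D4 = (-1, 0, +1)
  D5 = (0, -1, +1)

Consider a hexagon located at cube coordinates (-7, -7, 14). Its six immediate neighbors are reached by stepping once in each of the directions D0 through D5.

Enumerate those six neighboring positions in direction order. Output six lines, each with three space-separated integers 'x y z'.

Answer: -6 -8 14
-6 -7 13
-7 -6 13
-8 -6 14
-8 -7 15
-7 -8 15

Derivation:
Center: (-7, -7, 14). Add each direction:
  D0: (-7, -7, 14) + (1, -1, 0) = (-6, -8, 14)
  D1: (-7, -7, 14) + (1, 0, -1) = (-6, -7, 13)
  D2: (-7, -7, 14) + (0, 1, -1) = (-7, -6, 13)
  D3: (-7, -7, 14) + (-1, 1, 0) = (-8, -6, 14)
  D4: (-7, -7, 14) + (-1, 0, 1) = (-8, -7, 15)
  D5: (-7, -7, 14) + (0, -1, 1) = (-7, -8, 15)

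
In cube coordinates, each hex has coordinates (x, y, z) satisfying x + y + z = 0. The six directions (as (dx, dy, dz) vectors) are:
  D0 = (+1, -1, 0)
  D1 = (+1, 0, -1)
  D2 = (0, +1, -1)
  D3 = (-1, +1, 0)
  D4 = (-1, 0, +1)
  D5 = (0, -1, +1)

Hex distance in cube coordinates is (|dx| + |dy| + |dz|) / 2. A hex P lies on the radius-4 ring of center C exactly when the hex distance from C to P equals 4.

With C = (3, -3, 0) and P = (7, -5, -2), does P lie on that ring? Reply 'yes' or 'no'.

|px - cx| = |7 - 3| = 4
|py - cy| = |-5 - (-3)| = 2
|pz - cz| = |-2 - 0| = 2
distance = (4+2+2)/2 = 8/2 = 4
radius = 4; distance == radius -> yes

Answer: yes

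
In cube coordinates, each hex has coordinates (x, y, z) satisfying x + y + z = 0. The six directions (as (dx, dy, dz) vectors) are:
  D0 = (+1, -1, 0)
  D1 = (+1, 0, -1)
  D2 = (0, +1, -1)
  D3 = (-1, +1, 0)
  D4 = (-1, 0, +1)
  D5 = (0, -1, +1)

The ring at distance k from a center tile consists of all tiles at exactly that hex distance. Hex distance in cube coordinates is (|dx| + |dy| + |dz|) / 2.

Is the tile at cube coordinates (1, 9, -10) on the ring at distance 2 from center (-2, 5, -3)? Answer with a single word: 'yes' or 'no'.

|px - cx| = |1 - (-2)| = 3
|py - cy| = |9 - 5| = 4
|pz - cz| = |-10 - (-3)| = 7
distance = (3+4+7)/2 = 14/2 = 7
radius = 2; distance != radius -> no

Answer: no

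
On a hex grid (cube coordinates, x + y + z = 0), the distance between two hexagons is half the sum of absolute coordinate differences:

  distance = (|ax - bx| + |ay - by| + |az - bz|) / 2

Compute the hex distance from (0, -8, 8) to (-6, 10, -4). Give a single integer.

|ax - bx| = |0 - (-6)| = 6
|ay - by| = |-8 - 10| = 18
|az - bz| = |8 - (-4)| = 12
distance = (6 + 18 + 12) / 2 = 36 / 2 = 18

Answer: 18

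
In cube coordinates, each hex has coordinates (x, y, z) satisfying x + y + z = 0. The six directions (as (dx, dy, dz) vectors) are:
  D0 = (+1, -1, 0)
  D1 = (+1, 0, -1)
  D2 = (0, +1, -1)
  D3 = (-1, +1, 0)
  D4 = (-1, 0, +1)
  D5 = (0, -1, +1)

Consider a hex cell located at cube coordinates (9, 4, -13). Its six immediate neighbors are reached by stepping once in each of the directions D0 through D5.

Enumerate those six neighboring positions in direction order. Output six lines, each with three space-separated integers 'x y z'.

Answer: 10 3 -13
10 4 -14
9 5 -14
8 5 -13
8 4 -12
9 3 -12

Derivation:
Center: (9, 4, -13). Add each direction:
  D0: (9, 4, -13) + (1, -1, 0) = (10, 3, -13)
  D1: (9, 4, -13) + (1, 0, -1) = (10, 4, -14)
  D2: (9, 4, -13) + (0, 1, -1) = (9, 5, -14)
  D3: (9, 4, -13) + (-1, 1, 0) = (8, 5, -13)
  D4: (9, 4, -13) + (-1, 0, 1) = (8, 4, -12)
  D5: (9, 4, -13) + (0, -1, 1) = (9, 3, -12)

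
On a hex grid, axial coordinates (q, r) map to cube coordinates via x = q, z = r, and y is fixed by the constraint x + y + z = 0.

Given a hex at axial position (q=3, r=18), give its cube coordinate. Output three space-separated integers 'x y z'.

Answer: 3 -21 18

Derivation:
x = q = 3
z = r = 18
y = -x - z = -(3) - (18) = -21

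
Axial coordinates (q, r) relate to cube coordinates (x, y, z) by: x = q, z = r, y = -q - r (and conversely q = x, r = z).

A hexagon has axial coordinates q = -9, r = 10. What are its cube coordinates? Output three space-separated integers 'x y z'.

Answer: -9 -1 10

Derivation:
x = q = -9
z = r = 10
y = -x - z = -(-9) - (10) = -1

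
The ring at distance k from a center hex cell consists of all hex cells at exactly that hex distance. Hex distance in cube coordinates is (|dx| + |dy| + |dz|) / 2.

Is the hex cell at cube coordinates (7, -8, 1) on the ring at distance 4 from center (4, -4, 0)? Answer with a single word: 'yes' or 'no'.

Answer: yes

Derivation:
|px - cx| = |7 - 4| = 3
|py - cy| = |-8 - (-4)| = 4
|pz - cz| = |1 - 0| = 1
distance = (3+4+1)/2 = 8/2 = 4
radius = 4; distance == radius -> yes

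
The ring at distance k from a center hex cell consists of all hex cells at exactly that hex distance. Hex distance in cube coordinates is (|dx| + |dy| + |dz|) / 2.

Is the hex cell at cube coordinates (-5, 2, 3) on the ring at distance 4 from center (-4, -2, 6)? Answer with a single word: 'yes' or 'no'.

Answer: yes

Derivation:
|px - cx| = |-5 - (-4)| = 1
|py - cy| = |2 - (-2)| = 4
|pz - cz| = |3 - 6| = 3
distance = (1+4+3)/2 = 8/2 = 4
radius = 4; distance == radius -> yes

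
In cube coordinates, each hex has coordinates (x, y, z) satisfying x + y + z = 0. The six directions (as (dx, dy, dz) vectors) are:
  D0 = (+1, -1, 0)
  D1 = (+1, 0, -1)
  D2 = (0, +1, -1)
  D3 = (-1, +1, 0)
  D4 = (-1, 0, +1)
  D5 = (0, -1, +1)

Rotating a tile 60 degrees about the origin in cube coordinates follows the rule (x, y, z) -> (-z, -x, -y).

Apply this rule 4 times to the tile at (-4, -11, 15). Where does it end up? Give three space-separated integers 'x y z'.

Answer: 15 -4 -11

Derivation:
Start: (-4, -11, 15)
Step 1: (-4, -11, 15) -> (-(15), -(-4), -(-11)) = (-15, 4, 11)
Step 2: (-15, 4, 11) -> (-(11), -(-15), -(4)) = (-11, 15, -4)
Step 3: (-11, 15, -4) -> (-(-4), -(-11), -(15)) = (4, 11, -15)
Step 4: (4, 11, -15) -> (-(-15), -(4), -(11)) = (15, -4, -11)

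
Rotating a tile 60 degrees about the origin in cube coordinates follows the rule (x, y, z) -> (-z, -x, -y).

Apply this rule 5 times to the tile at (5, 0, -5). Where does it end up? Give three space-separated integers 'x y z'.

Start: (5, 0, -5)
Step 1: (5, 0, -5) -> (-(-5), -(5), -(0)) = (5, -5, 0)
Step 2: (5, -5, 0) -> (-(0), -(5), -(-5)) = (0, -5, 5)
Step 3: (0, -5, 5) -> (-(5), -(0), -(-5)) = (-5, 0, 5)
Step 4: (-5, 0, 5) -> (-(5), -(-5), -(0)) = (-5, 5, 0)
Step 5: (-5, 5, 0) -> (-(0), -(-5), -(5)) = (0, 5, -5)

Answer: 0 5 -5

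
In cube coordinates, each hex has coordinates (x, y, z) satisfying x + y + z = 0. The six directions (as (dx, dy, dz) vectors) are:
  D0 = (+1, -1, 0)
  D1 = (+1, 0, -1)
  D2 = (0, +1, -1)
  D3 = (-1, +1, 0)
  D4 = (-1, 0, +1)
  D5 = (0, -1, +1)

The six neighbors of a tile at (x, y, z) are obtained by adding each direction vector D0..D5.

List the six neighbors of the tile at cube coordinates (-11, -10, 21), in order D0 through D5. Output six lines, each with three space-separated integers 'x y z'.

Center: (-11, -10, 21). Add each direction:
  D0: (-11, -10, 21) + (1, -1, 0) = (-10, -11, 21)
  D1: (-11, -10, 21) + (1, 0, -1) = (-10, -10, 20)
  D2: (-11, -10, 21) + (0, 1, -1) = (-11, -9, 20)
  D3: (-11, -10, 21) + (-1, 1, 0) = (-12, -9, 21)
  D4: (-11, -10, 21) + (-1, 0, 1) = (-12, -10, 22)
  D5: (-11, -10, 21) + (0, -1, 1) = (-11, -11, 22)

Answer: -10 -11 21
-10 -10 20
-11 -9 20
-12 -9 21
-12 -10 22
-11 -11 22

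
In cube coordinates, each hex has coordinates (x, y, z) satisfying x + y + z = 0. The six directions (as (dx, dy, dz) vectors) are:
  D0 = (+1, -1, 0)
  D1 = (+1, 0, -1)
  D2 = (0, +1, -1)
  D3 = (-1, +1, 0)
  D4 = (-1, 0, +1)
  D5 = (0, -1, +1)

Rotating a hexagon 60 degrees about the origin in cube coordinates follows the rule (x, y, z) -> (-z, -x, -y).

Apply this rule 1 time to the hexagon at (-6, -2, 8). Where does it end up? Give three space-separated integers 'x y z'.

Start: (-6, -2, 8)
Step 1: (-6, -2, 8) -> (-(8), -(-6), -(-2)) = (-8, 6, 2)

Answer: -8 6 2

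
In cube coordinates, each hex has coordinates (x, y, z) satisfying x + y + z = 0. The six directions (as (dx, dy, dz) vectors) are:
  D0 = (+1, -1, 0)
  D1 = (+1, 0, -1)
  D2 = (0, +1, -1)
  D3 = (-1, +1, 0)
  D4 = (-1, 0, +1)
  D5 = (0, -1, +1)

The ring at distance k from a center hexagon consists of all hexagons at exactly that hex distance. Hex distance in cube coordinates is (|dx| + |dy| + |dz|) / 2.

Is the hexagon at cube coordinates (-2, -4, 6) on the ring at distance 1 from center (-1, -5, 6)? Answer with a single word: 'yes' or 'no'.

Answer: yes

Derivation:
|px - cx| = |-2 - (-1)| = 1
|py - cy| = |-4 - (-5)| = 1
|pz - cz| = |6 - 6| = 0
distance = (1+1+0)/2 = 2/2 = 1
radius = 1; distance == radius -> yes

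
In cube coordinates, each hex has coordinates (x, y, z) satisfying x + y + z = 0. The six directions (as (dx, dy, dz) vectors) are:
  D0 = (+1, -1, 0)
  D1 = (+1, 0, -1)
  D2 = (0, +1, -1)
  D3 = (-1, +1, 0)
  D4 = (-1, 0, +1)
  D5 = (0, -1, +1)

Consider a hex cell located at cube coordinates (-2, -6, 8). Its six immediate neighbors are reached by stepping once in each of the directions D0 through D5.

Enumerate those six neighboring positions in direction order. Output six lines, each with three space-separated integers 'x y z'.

Answer: -1 -7 8
-1 -6 7
-2 -5 7
-3 -5 8
-3 -6 9
-2 -7 9

Derivation:
Center: (-2, -6, 8). Add each direction:
  D0: (-2, -6, 8) + (1, -1, 0) = (-1, -7, 8)
  D1: (-2, -6, 8) + (1, 0, -1) = (-1, -6, 7)
  D2: (-2, -6, 8) + (0, 1, -1) = (-2, -5, 7)
  D3: (-2, -6, 8) + (-1, 1, 0) = (-3, -5, 8)
  D4: (-2, -6, 8) + (-1, 0, 1) = (-3, -6, 9)
  D5: (-2, -6, 8) + (0, -1, 1) = (-2, -7, 9)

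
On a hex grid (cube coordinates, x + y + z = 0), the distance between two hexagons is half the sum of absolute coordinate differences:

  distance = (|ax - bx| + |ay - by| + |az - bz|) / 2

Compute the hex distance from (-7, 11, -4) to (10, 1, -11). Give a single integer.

|ax - bx| = |-7 - 10| = 17
|ay - by| = |11 - 1| = 10
|az - bz| = |-4 - (-11)| = 7
distance = (17 + 10 + 7) / 2 = 34 / 2 = 17

Answer: 17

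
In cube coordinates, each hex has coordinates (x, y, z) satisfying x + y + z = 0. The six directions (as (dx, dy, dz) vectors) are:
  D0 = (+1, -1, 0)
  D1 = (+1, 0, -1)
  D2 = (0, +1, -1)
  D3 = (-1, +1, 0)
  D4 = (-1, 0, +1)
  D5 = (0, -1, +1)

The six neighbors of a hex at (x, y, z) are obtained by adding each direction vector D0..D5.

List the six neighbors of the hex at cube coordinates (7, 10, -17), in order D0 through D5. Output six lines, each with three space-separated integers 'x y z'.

Center: (7, 10, -17). Add each direction:
  D0: (7, 10, -17) + (1, -1, 0) = (8, 9, -17)
  D1: (7, 10, -17) + (1, 0, -1) = (8, 10, -18)
  D2: (7, 10, -17) + (0, 1, -1) = (7, 11, -18)
  D3: (7, 10, -17) + (-1, 1, 0) = (6, 11, -17)
  D4: (7, 10, -17) + (-1, 0, 1) = (6, 10, -16)
  D5: (7, 10, -17) + (0, -1, 1) = (7, 9, -16)

Answer: 8 9 -17
8 10 -18
7 11 -18
6 11 -17
6 10 -16
7 9 -16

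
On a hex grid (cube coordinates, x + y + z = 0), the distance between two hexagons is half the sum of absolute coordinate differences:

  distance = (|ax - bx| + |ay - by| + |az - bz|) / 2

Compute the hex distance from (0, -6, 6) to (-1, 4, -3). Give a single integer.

|ax - bx| = |0 - (-1)| = 1
|ay - by| = |-6 - 4| = 10
|az - bz| = |6 - (-3)| = 9
distance = (1 + 10 + 9) / 2 = 20 / 2 = 10

Answer: 10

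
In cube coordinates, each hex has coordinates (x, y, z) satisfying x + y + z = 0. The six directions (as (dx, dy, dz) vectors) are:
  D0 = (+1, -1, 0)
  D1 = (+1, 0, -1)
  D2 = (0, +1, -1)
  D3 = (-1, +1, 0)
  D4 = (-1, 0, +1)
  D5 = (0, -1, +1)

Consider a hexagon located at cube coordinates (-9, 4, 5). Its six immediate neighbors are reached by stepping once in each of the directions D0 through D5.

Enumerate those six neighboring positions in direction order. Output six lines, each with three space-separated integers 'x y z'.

Center: (-9, 4, 5). Add each direction:
  D0: (-9, 4, 5) + (1, -1, 0) = (-8, 3, 5)
  D1: (-9, 4, 5) + (1, 0, -1) = (-8, 4, 4)
  D2: (-9, 4, 5) + (0, 1, -1) = (-9, 5, 4)
  D3: (-9, 4, 5) + (-1, 1, 0) = (-10, 5, 5)
  D4: (-9, 4, 5) + (-1, 0, 1) = (-10, 4, 6)
  D5: (-9, 4, 5) + (0, -1, 1) = (-9, 3, 6)

Answer: -8 3 5
-8 4 4
-9 5 4
-10 5 5
-10 4 6
-9 3 6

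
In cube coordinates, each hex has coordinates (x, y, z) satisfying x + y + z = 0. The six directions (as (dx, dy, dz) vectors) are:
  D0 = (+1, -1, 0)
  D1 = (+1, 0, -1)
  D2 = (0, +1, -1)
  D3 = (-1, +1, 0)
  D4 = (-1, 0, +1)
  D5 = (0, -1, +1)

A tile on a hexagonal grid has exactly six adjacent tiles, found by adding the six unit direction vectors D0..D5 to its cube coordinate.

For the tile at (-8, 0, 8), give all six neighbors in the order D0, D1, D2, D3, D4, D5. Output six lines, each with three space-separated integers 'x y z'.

Answer: -7 -1 8
-7 0 7
-8 1 7
-9 1 8
-9 0 9
-8 -1 9

Derivation:
Center: (-8, 0, 8). Add each direction:
  D0: (-8, 0, 8) + (1, -1, 0) = (-7, -1, 8)
  D1: (-8, 0, 8) + (1, 0, -1) = (-7, 0, 7)
  D2: (-8, 0, 8) + (0, 1, -1) = (-8, 1, 7)
  D3: (-8, 0, 8) + (-1, 1, 0) = (-9, 1, 8)
  D4: (-8, 0, 8) + (-1, 0, 1) = (-9, 0, 9)
  D5: (-8, 0, 8) + (0, -1, 1) = (-8, -1, 9)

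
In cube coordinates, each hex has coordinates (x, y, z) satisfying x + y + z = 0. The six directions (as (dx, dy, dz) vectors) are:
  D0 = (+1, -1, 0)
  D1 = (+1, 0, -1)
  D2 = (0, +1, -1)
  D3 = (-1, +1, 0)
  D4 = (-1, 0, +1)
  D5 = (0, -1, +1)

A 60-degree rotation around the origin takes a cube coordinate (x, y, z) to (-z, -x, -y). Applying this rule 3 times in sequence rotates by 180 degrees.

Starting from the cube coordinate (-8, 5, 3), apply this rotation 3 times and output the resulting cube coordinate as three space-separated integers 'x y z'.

Answer: 8 -5 -3

Derivation:
Start: (-8, 5, 3)
Step 1: (-8, 5, 3) -> (-(3), -(-8), -(5)) = (-3, 8, -5)
Step 2: (-3, 8, -5) -> (-(-5), -(-3), -(8)) = (5, 3, -8)
Step 3: (5, 3, -8) -> (-(-8), -(5), -(3)) = (8, -5, -3)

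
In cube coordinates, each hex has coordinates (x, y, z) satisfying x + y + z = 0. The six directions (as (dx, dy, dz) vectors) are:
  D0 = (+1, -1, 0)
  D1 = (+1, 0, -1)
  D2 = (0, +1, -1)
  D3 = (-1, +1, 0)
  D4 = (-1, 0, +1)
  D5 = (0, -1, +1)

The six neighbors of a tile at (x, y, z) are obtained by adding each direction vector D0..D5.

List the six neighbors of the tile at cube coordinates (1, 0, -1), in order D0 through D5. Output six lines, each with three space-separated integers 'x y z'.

Center: (1, 0, -1). Add each direction:
  D0: (1, 0, -1) + (1, -1, 0) = (2, -1, -1)
  D1: (1, 0, -1) + (1, 0, -1) = (2, 0, -2)
  D2: (1, 0, -1) + (0, 1, -1) = (1, 1, -2)
  D3: (1, 0, -1) + (-1, 1, 0) = (0, 1, -1)
  D4: (1, 0, -1) + (-1, 0, 1) = (0, 0, 0)
  D5: (1, 0, -1) + (0, -1, 1) = (1, -1, 0)

Answer: 2 -1 -1
2 0 -2
1 1 -2
0 1 -1
0 0 0
1 -1 0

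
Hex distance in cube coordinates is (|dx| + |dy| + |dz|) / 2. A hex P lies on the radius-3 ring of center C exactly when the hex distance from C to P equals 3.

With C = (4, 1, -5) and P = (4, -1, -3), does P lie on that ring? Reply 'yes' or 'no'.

Answer: no

Derivation:
|px - cx| = |4 - 4| = 0
|py - cy| = |-1 - 1| = 2
|pz - cz| = |-3 - (-5)| = 2
distance = (0+2+2)/2 = 4/2 = 2
radius = 3; distance != radius -> no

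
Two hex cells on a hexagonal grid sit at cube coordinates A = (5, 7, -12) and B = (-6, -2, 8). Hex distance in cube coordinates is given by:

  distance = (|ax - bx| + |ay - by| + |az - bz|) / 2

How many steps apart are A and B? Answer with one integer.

Answer: 20

Derivation:
|ax - bx| = |5 - (-6)| = 11
|ay - by| = |7 - (-2)| = 9
|az - bz| = |-12 - 8| = 20
distance = (11 + 9 + 20) / 2 = 40 / 2 = 20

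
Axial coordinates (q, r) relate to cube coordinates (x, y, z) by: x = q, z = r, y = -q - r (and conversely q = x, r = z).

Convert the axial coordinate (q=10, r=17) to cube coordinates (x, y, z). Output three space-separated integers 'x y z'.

x = q = 10
z = r = 17
y = -x - z = -(10) - (17) = -27

Answer: 10 -27 17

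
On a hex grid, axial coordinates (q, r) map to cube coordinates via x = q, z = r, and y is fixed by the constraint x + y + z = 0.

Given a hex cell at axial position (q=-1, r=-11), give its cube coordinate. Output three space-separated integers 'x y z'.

x = q = -1
z = r = -11
y = -x - z = -(-1) - (-11) = 12

Answer: -1 12 -11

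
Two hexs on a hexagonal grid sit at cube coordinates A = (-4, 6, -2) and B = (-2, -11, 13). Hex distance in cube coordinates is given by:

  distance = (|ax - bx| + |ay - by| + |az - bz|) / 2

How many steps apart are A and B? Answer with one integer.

Answer: 17

Derivation:
|ax - bx| = |-4 - (-2)| = 2
|ay - by| = |6 - (-11)| = 17
|az - bz| = |-2 - 13| = 15
distance = (2 + 17 + 15) / 2 = 34 / 2 = 17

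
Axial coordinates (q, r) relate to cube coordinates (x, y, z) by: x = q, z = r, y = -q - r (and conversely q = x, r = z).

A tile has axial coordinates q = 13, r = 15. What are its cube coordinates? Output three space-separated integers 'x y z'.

Answer: 13 -28 15

Derivation:
x = q = 13
z = r = 15
y = -x - z = -(13) - (15) = -28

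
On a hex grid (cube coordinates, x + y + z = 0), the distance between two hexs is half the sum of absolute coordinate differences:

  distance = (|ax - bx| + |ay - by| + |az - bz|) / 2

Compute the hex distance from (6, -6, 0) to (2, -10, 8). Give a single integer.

|ax - bx| = |6 - 2| = 4
|ay - by| = |-6 - (-10)| = 4
|az - bz| = |0 - 8| = 8
distance = (4 + 4 + 8) / 2 = 16 / 2 = 8

Answer: 8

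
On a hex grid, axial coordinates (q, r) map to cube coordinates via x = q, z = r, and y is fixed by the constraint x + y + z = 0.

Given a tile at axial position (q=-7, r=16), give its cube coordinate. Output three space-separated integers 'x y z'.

x = q = -7
z = r = 16
y = -x - z = -(-7) - (16) = -9

Answer: -7 -9 16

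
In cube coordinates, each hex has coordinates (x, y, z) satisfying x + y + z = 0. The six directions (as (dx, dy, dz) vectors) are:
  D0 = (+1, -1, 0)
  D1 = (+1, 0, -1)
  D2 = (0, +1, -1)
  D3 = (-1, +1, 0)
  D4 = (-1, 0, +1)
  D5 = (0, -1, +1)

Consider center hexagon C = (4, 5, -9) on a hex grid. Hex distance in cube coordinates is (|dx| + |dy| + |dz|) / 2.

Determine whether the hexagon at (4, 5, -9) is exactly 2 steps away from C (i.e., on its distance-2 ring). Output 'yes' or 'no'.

|px - cx| = |4 - 4| = 0
|py - cy| = |5 - 5| = 0
|pz - cz| = |-9 - (-9)| = 0
distance = (0+0+0)/2 = 0/2 = 0
radius = 2; distance != radius -> no

Answer: no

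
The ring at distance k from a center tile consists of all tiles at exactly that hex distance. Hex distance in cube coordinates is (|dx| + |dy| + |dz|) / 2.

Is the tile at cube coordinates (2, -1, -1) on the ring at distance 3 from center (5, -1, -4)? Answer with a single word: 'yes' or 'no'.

|px - cx| = |2 - 5| = 3
|py - cy| = |-1 - (-1)| = 0
|pz - cz| = |-1 - (-4)| = 3
distance = (3+0+3)/2 = 6/2 = 3
radius = 3; distance == radius -> yes

Answer: yes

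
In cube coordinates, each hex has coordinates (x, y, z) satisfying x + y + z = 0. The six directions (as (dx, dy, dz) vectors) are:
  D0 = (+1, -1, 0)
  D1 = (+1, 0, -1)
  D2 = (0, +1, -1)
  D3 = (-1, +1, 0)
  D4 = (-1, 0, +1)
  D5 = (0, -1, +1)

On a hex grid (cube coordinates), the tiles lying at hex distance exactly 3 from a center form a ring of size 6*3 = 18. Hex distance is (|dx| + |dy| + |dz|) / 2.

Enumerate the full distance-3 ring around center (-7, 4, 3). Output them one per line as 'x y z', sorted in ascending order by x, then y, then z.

Walk ring at distance 3 from (-7, 4, 3):
Start at center + D4*3 = (-10, 4, 6)
  hex 0: (-10, 4, 6)
  hex 1: (-9, 3, 6)
  hex 2: (-8, 2, 6)
  hex 3: (-7, 1, 6)
  hex 4: (-6, 1, 5)
  hex 5: (-5, 1, 4)
  hex 6: (-4, 1, 3)
  hex 7: (-4, 2, 2)
  hex 8: (-4, 3, 1)
  hex 9: (-4, 4, 0)
  hex 10: (-5, 5, 0)
  hex 11: (-6, 6, 0)
  hex 12: (-7, 7, 0)
  hex 13: (-8, 7, 1)
  hex 14: (-9, 7, 2)
  hex 15: (-10, 7, 3)
  hex 16: (-10, 6, 4)
  hex 17: (-10, 5, 5)
Sorted: 18 hexes.

Answer: -10 4 6
-10 5 5
-10 6 4
-10 7 3
-9 3 6
-9 7 2
-8 2 6
-8 7 1
-7 1 6
-7 7 0
-6 1 5
-6 6 0
-5 1 4
-5 5 0
-4 1 3
-4 2 2
-4 3 1
-4 4 0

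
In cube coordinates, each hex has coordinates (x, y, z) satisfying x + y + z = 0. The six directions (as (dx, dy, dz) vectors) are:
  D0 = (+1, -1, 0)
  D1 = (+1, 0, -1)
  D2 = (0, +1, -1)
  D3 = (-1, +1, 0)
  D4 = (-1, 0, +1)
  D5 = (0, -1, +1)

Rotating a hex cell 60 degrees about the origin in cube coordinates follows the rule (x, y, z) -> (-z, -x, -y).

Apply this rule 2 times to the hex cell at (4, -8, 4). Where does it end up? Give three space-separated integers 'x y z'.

Answer: -8 4 4

Derivation:
Start: (4, -8, 4)
Step 1: (4, -8, 4) -> (-(4), -(4), -(-8)) = (-4, -4, 8)
Step 2: (-4, -4, 8) -> (-(8), -(-4), -(-4)) = (-8, 4, 4)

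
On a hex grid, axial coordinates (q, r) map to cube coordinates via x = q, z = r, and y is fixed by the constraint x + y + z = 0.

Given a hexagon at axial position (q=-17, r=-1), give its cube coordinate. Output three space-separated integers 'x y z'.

Answer: -17 18 -1

Derivation:
x = q = -17
z = r = -1
y = -x - z = -(-17) - (-1) = 18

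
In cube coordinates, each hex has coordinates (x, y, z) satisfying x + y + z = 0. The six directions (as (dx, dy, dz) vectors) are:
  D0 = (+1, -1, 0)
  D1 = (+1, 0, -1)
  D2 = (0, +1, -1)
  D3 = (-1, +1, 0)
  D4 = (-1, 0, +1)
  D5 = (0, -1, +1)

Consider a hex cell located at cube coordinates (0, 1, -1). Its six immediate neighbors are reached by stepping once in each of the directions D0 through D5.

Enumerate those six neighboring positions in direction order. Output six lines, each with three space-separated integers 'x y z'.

Answer: 1 0 -1
1 1 -2
0 2 -2
-1 2 -1
-1 1 0
0 0 0

Derivation:
Center: (0, 1, -1). Add each direction:
  D0: (0, 1, -1) + (1, -1, 0) = (1, 0, -1)
  D1: (0, 1, -1) + (1, 0, -1) = (1, 1, -2)
  D2: (0, 1, -1) + (0, 1, -1) = (0, 2, -2)
  D3: (0, 1, -1) + (-1, 1, 0) = (-1, 2, -1)
  D4: (0, 1, -1) + (-1, 0, 1) = (-1, 1, 0)
  D5: (0, 1, -1) + (0, -1, 1) = (0, 0, 0)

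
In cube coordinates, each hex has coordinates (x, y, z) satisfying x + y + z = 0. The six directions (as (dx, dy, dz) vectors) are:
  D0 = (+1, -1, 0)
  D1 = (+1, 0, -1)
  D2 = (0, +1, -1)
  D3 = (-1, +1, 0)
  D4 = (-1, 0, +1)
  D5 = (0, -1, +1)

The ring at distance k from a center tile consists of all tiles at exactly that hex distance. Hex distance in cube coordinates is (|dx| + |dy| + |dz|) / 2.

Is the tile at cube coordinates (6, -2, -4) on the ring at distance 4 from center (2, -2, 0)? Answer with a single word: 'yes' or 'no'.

|px - cx| = |6 - 2| = 4
|py - cy| = |-2 - (-2)| = 0
|pz - cz| = |-4 - 0| = 4
distance = (4+0+4)/2 = 8/2 = 4
radius = 4; distance == radius -> yes

Answer: yes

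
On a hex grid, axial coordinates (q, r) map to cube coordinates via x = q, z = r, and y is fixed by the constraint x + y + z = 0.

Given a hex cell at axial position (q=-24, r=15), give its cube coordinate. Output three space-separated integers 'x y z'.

x = q = -24
z = r = 15
y = -x - z = -(-24) - (15) = 9

Answer: -24 9 15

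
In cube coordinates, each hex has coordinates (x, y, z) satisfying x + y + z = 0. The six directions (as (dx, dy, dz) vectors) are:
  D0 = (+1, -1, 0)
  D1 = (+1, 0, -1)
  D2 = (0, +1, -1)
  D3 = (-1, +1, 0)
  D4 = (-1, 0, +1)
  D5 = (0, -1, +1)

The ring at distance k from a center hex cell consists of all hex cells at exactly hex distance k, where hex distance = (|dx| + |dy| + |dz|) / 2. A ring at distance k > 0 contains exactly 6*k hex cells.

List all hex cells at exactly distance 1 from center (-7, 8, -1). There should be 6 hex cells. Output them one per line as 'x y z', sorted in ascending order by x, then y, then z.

Walk ring at distance 1 from (-7, 8, -1):
Start at center + D4*1 = (-8, 8, 0)
  hex 0: (-8, 8, 0)
  hex 1: (-7, 7, 0)
  hex 2: (-6, 7, -1)
  hex 3: (-6, 8, -2)
  hex 4: (-7, 9, -2)
  hex 5: (-8, 9, -1)
Sorted: 6 hexes.

Answer: -8 8 0
-8 9 -1
-7 7 0
-7 9 -2
-6 7 -1
-6 8 -2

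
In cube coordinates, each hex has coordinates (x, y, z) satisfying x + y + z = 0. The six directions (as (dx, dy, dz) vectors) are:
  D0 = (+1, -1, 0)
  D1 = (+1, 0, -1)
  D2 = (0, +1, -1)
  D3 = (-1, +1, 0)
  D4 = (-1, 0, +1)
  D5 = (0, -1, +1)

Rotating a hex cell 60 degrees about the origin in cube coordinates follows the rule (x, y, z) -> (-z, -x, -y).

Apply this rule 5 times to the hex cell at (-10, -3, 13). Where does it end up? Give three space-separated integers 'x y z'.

Start: (-10, -3, 13)
Step 1: (-10, -3, 13) -> (-(13), -(-10), -(-3)) = (-13, 10, 3)
Step 2: (-13, 10, 3) -> (-(3), -(-13), -(10)) = (-3, 13, -10)
Step 3: (-3, 13, -10) -> (-(-10), -(-3), -(13)) = (10, 3, -13)
Step 4: (10, 3, -13) -> (-(-13), -(10), -(3)) = (13, -10, -3)
Step 5: (13, -10, -3) -> (-(-3), -(13), -(-10)) = (3, -13, 10)

Answer: 3 -13 10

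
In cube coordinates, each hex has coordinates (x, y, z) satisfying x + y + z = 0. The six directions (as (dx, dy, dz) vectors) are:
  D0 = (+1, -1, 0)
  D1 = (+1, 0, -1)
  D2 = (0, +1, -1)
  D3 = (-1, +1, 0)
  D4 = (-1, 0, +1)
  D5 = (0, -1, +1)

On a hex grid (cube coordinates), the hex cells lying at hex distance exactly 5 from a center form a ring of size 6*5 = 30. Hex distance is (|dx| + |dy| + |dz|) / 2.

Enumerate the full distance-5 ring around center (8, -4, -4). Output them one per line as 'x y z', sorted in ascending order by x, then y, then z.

Walk ring at distance 5 from (8, -4, -4):
Start at center + D4*5 = (3, -4, 1)
  hex 0: (3, -4, 1)
  hex 1: (4, -5, 1)
  hex 2: (5, -6, 1)
  hex 3: (6, -7, 1)
  hex 4: (7, -8, 1)
  hex 5: (8, -9, 1)
  hex 6: (9, -9, 0)
  hex 7: (10, -9, -1)
  hex 8: (11, -9, -2)
  hex 9: (12, -9, -3)
  hex 10: (13, -9, -4)
  hex 11: (13, -8, -5)
  hex 12: (13, -7, -6)
  hex 13: (13, -6, -7)
  hex 14: (13, -5, -8)
  hex 15: (13, -4, -9)
  hex 16: (12, -3, -9)
  hex 17: (11, -2, -9)
  hex 18: (10, -1, -9)
  hex 19: (9, 0, -9)
  hex 20: (8, 1, -9)
  hex 21: (7, 1, -8)
  hex 22: (6, 1, -7)
  hex 23: (5, 1, -6)
  hex 24: (4, 1, -5)
  hex 25: (3, 1, -4)
  hex 26: (3, 0, -3)
  hex 27: (3, -1, -2)
  hex 28: (3, -2, -1)
  hex 29: (3, -3, 0)
Sorted: 30 hexes.

Answer: 3 -4 1
3 -3 0
3 -2 -1
3 -1 -2
3 0 -3
3 1 -4
4 -5 1
4 1 -5
5 -6 1
5 1 -6
6 -7 1
6 1 -7
7 -8 1
7 1 -8
8 -9 1
8 1 -9
9 -9 0
9 0 -9
10 -9 -1
10 -1 -9
11 -9 -2
11 -2 -9
12 -9 -3
12 -3 -9
13 -9 -4
13 -8 -5
13 -7 -6
13 -6 -7
13 -5 -8
13 -4 -9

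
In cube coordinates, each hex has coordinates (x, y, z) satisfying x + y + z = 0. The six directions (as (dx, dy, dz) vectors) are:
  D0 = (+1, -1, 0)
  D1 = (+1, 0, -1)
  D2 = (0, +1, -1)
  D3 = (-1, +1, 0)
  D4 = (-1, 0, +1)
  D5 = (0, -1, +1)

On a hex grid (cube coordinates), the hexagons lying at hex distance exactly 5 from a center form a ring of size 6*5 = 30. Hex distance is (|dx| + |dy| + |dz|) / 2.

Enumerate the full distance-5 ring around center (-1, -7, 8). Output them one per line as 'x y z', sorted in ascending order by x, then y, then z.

Answer: -6 -7 13
-6 -6 12
-6 -5 11
-6 -4 10
-6 -3 9
-6 -2 8
-5 -8 13
-5 -2 7
-4 -9 13
-4 -2 6
-3 -10 13
-3 -2 5
-2 -11 13
-2 -2 4
-1 -12 13
-1 -2 3
0 -12 12
0 -3 3
1 -12 11
1 -4 3
2 -12 10
2 -5 3
3 -12 9
3 -6 3
4 -12 8
4 -11 7
4 -10 6
4 -9 5
4 -8 4
4 -7 3

Derivation:
Walk ring at distance 5 from (-1, -7, 8):
Start at center + D4*5 = (-6, -7, 13)
  hex 0: (-6, -7, 13)
  hex 1: (-5, -8, 13)
  hex 2: (-4, -9, 13)
  hex 3: (-3, -10, 13)
  hex 4: (-2, -11, 13)
  hex 5: (-1, -12, 13)
  hex 6: (0, -12, 12)
  hex 7: (1, -12, 11)
  hex 8: (2, -12, 10)
  hex 9: (3, -12, 9)
  hex 10: (4, -12, 8)
  hex 11: (4, -11, 7)
  hex 12: (4, -10, 6)
  hex 13: (4, -9, 5)
  hex 14: (4, -8, 4)
  hex 15: (4, -7, 3)
  hex 16: (3, -6, 3)
  hex 17: (2, -5, 3)
  hex 18: (1, -4, 3)
  hex 19: (0, -3, 3)
  hex 20: (-1, -2, 3)
  hex 21: (-2, -2, 4)
  hex 22: (-3, -2, 5)
  hex 23: (-4, -2, 6)
  hex 24: (-5, -2, 7)
  hex 25: (-6, -2, 8)
  hex 26: (-6, -3, 9)
  hex 27: (-6, -4, 10)
  hex 28: (-6, -5, 11)
  hex 29: (-6, -6, 12)
Sorted: 30 hexes.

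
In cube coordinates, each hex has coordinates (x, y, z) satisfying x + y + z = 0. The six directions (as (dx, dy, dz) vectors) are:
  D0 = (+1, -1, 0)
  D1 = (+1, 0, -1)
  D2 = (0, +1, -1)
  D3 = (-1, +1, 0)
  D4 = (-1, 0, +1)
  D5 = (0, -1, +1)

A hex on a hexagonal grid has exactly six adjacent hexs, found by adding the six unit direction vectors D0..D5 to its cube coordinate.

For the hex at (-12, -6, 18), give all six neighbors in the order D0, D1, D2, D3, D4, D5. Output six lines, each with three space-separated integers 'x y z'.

Answer: -11 -7 18
-11 -6 17
-12 -5 17
-13 -5 18
-13 -6 19
-12 -7 19

Derivation:
Center: (-12, -6, 18). Add each direction:
  D0: (-12, -6, 18) + (1, -1, 0) = (-11, -7, 18)
  D1: (-12, -6, 18) + (1, 0, -1) = (-11, -6, 17)
  D2: (-12, -6, 18) + (0, 1, -1) = (-12, -5, 17)
  D3: (-12, -6, 18) + (-1, 1, 0) = (-13, -5, 18)
  D4: (-12, -6, 18) + (-1, 0, 1) = (-13, -6, 19)
  D5: (-12, -6, 18) + (0, -1, 1) = (-12, -7, 19)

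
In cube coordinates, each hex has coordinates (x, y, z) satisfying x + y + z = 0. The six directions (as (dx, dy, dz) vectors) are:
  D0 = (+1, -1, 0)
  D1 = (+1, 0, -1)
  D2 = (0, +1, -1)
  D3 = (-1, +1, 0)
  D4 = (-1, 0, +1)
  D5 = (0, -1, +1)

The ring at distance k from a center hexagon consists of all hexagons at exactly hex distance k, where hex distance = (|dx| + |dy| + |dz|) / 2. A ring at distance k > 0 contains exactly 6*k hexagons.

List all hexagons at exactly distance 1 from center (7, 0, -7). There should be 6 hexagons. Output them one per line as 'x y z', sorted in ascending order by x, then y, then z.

Answer: 6 0 -6
6 1 -7
7 -1 -6
7 1 -8
8 -1 -7
8 0 -8

Derivation:
Walk ring at distance 1 from (7, 0, -7):
Start at center + D4*1 = (6, 0, -6)
  hex 0: (6, 0, -6)
  hex 1: (7, -1, -6)
  hex 2: (8, -1, -7)
  hex 3: (8, 0, -8)
  hex 4: (7, 1, -8)
  hex 5: (6, 1, -7)
Sorted: 6 hexes.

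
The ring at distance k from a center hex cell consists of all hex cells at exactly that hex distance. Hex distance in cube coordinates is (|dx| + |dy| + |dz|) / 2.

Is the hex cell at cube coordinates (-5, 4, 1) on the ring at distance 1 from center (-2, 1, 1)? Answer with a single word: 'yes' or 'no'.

Answer: no

Derivation:
|px - cx| = |-5 - (-2)| = 3
|py - cy| = |4 - 1| = 3
|pz - cz| = |1 - 1| = 0
distance = (3+3+0)/2 = 6/2 = 3
radius = 1; distance != radius -> no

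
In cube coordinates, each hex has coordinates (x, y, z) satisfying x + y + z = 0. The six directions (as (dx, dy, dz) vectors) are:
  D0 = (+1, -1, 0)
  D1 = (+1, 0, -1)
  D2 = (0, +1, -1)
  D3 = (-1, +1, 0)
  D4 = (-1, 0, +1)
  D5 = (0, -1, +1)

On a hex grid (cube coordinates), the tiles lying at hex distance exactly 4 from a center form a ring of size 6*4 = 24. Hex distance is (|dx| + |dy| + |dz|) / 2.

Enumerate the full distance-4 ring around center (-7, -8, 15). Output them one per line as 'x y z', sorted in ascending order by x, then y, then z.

Answer: -11 -8 19
-11 -7 18
-11 -6 17
-11 -5 16
-11 -4 15
-10 -9 19
-10 -4 14
-9 -10 19
-9 -4 13
-8 -11 19
-8 -4 12
-7 -12 19
-7 -4 11
-6 -12 18
-6 -5 11
-5 -12 17
-5 -6 11
-4 -12 16
-4 -7 11
-3 -12 15
-3 -11 14
-3 -10 13
-3 -9 12
-3 -8 11

Derivation:
Walk ring at distance 4 from (-7, -8, 15):
Start at center + D4*4 = (-11, -8, 19)
  hex 0: (-11, -8, 19)
  hex 1: (-10, -9, 19)
  hex 2: (-9, -10, 19)
  hex 3: (-8, -11, 19)
  hex 4: (-7, -12, 19)
  hex 5: (-6, -12, 18)
  hex 6: (-5, -12, 17)
  hex 7: (-4, -12, 16)
  hex 8: (-3, -12, 15)
  hex 9: (-3, -11, 14)
  hex 10: (-3, -10, 13)
  hex 11: (-3, -9, 12)
  hex 12: (-3, -8, 11)
  hex 13: (-4, -7, 11)
  hex 14: (-5, -6, 11)
  hex 15: (-6, -5, 11)
  hex 16: (-7, -4, 11)
  hex 17: (-8, -4, 12)
  hex 18: (-9, -4, 13)
  hex 19: (-10, -4, 14)
  hex 20: (-11, -4, 15)
  hex 21: (-11, -5, 16)
  hex 22: (-11, -6, 17)
  hex 23: (-11, -7, 18)
Sorted: 24 hexes.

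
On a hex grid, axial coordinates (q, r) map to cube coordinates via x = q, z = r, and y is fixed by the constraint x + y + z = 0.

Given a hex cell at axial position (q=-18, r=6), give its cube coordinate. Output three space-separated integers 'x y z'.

Answer: -18 12 6

Derivation:
x = q = -18
z = r = 6
y = -x - z = -(-18) - (6) = 12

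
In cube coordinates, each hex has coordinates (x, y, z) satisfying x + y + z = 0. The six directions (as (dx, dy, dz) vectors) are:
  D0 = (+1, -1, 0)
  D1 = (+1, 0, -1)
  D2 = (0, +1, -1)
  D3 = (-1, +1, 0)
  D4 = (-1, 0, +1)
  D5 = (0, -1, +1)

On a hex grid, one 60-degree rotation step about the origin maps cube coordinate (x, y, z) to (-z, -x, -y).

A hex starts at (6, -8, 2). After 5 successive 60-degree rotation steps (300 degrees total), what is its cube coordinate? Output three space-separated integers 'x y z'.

Start: (6, -8, 2)
Step 1: (6, -8, 2) -> (-(2), -(6), -(-8)) = (-2, -6, 8)
Step 2: (-2, -6, 8) -> (-(8), -(-2), -(-6)) = (-8, 2, 6)
Step 3: (-8, 2, 6) -> (-(6), -(-8), -(2)) = (-6, 8, -2)
Step 4: (-6, 8, -2) -> (-(-2), -(-6), -(8)) = (2, 6, -8)
Step 5: (2, 6, -8) -> (-(-8), -(2), -(6)) = (8, -2, -6)

Answer: 8 -2 -6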